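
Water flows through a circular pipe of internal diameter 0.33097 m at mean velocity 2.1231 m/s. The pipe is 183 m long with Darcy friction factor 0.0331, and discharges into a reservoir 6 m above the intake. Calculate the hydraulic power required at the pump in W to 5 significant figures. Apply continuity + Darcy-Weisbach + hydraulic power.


Approach: apply continuity + Darcy-Weisbach + hydraulic power, Q = A*v; hf = f*(L/D)*(v^2/(2g)); H = static + hf; P = rho*g*Q*H.
Step 1 — flow rate (continuity, Q = A*v):
  A = pi*(0.33097/2)^2 = 0.08603341 m^2
  Q = 0.08603341 * 2.1231 = 0.1826575 m^3/s
Step 2 — friction head loss (Darcy-Weisbach):
  hf = 0.0331 * (183/0.33097) * (2.1231^2 / (2*9.81))
  hf = 4.204674 m
Step 3 — total head: H = 6 + 4.204674 = 10.20467 m
Step 4 — hydraulic power (P = rho*g*Q*H):
  P = 1000 * 9.81 * 0.1826575 * 10.20467 = 18285 W
Therefore the hydraulic power required at the pump = 18285 W.


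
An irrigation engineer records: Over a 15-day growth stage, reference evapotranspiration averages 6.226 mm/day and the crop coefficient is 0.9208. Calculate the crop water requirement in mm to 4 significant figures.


Approach: apply the crop water requirement relation, CWR = ET0 * Kc * days.
CWR = 6.226 * 0.9208 * 15 = 85.99 mm
Therefore the crop water requirement = 85.99 mm.


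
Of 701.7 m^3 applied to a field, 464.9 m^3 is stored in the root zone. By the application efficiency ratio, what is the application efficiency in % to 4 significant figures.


Approach: apply the application efficiency ratio, Ea = (stored/applied)*100.
Ea = (464.9/701.7)*100 = 66.25 %
Therefore the application efficiency = 66.25 %.


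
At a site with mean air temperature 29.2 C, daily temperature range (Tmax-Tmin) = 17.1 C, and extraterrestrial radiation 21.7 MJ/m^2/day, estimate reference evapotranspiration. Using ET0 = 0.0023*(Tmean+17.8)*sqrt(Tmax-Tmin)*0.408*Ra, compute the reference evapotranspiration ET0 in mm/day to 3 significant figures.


ET0 = 0.0023*(29.2+17.8)*sqrt(17.1)*0.408*21.7 = 3.96 mm/day
Therefore the reference evapotranspiration ET0 = 3.96 mm/day.


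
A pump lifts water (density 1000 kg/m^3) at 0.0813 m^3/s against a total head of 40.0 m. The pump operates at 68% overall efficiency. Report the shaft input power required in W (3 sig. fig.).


Approach: apply hydraulic power then efficiency conversion, P = rho*g*Q*H; P_in = P/eta.
Step 1 — hydraulic power (P = rho*g*Q*H):
  P = 1000 * 9.81 * 0.0813 * 40.0 = 31902 W
Step 2 — input power: P_in = P/eta = 31902 / 0.68 = 46900 W
Therefore the shaft input power required = 46900 W.


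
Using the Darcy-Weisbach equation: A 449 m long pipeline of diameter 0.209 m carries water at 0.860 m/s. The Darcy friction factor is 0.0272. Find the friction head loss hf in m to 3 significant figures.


Approach: apply the Darcy-Weisbach equation, hf = f*(L/D)*(v^2/(2g)).
hf = 0.0272 * (449/0.209) * (0.860^2 / (2*9.81))
hf = 2.20 m
Therefore the friction head loss hf = 2.20 m.


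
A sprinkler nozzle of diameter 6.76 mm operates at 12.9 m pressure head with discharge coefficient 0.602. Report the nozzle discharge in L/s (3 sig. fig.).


Approach: apply the orifice equation, Q = Cd*A*sqrt(2*g*h), A = pi*(d/2)^2.
A = pi*(6.76e-3/2)^2 = 3.5891e-05 m^2
Q = 0.602 * 3.5891e-05 * sqrt(2*9.81*12.9) * 1000 = 0.344 L/s
Therefore the nozzle discharge = 0.344 L/s.


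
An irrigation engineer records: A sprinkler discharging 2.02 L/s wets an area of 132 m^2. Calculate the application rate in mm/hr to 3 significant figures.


Approach: apply the application rate relation, rate = (Q/A)*3600.
rate = (2.02 / 132) * 3600 = 55.1 mm/hr
Therefore the application rate = 55.1 mm/hr.


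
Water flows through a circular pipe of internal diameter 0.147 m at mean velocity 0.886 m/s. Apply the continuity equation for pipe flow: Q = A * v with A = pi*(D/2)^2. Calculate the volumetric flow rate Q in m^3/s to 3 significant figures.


A = pi*(0.147/2)^2 = 0.016972 m^2
Q = 0.016972 * 0.886 = 0.0150 m^3/s
Therefore the volumetric flow rate Q = 0.0150 m^3/s.


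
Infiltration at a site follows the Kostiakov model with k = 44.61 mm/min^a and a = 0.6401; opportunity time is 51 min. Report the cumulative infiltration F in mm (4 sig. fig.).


Approach: apply the Kostiakov infiltration equation, F = k*t^a.
F = 44.61 * 51^0.6401 = 552.6 mm
Therefore the cumulative infiltration F = 552.6 mm.


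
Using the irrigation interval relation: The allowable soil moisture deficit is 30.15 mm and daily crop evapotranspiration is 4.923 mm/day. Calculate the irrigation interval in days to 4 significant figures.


Approach: apply the irrigation interval relation, interval = SMD / ETc.
interval = 30.15 / 4.923 = 6.124 days
Therefore the irrigation interval = 6.124 days.


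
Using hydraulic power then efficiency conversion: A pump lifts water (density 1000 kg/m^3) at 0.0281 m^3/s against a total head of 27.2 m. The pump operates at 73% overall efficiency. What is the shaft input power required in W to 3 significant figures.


Approach: apply hydraulic power then efficiency conversion, P = rho*g*Q*H; P_in = P/eta.
Step 1 — hydraulic power (P = rho*g*Q*H):
  P = 1000 * 9.81 * 0.0281 * 27.2 = 7498.0 W
Step 2 — input power: P_in = P/eta = 7498.0 / 0.73 = 10300 W
Therefore the shaft input power required = 10300 W.


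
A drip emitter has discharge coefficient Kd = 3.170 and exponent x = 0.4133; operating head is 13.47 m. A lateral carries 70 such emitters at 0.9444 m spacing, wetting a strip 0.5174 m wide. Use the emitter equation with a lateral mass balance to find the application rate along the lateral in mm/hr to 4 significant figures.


Approach: apply the emitter equation with a lateral mass balance, q = Kd*h^x; Q = n*q; rate = Q/(n*spacing*width).
Step 1 — single emitter flow (q = Kd*h^x):
  q = 3.170 * 13.47^0.4133 = 9.28596 L/hr
Step 2 — total lateral flow: Q = 70 * 9.28596 = 650.017 L/hr
Step 3 — wetted area: A = 70 * 0.9444 * 0.5174 = 34.2043 m^2
Step 4 — application rate: Q/A = 650.017/34.2043 = 19.00 mm/hr
Therefore the application rate along the lateral = 19.00 mm/hr.


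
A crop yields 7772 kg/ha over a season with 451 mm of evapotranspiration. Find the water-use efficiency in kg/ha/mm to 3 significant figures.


Approach: apply the water-use efficiency ratio, WUE = yield/ET.
WUE = 7772 / 451 = 17.2 kg/ha/mm
Therefore the water-use efficiency = 17.2 kg/ha/mm.


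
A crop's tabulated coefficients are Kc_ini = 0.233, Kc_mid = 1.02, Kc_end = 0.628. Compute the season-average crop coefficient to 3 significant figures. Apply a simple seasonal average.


Approach: apply a simple seasonal average, Kc_avg = (Kc_ini + Kc_mid + Kc_end)/3.
Kc_avg = (0.233 + 1.02 + 0.628)/3 = 0.627
Therefore the season-average crop coefficient = 0.627.


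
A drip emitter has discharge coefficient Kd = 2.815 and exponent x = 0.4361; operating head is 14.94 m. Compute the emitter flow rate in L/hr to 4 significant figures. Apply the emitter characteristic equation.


Approach: apply the emitter characteristic equation, q = Kd * h^x.
q = 2.815 * 14.94^0.4361 = 9.154 L/hr
Therefore the emitter flow rate = 9.154 L/hr.


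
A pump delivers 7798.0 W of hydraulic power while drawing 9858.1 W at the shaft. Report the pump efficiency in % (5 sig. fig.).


Approach: apply the efficiency ratio, eta = (P_out/P_in)*100.
eta = (7798.0 / 9858.1) * 100 = 79.102 %
Therefore the pump efficiency = 79.102 %.


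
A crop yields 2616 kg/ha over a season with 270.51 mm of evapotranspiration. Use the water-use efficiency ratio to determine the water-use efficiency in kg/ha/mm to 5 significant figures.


Approach: apply the water-use efficiency ratio, WUE = yield/ET.
WUE = 2616 / 270.51 = 9.6706 kg/ha/mm
Therefore the water-use efficiency = 9.6706 kg/ha/mm.


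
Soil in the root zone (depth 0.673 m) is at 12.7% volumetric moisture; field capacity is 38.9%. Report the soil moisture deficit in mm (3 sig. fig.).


Approach: apply the soil moisture deficit relation, SMD = (FC - theta)/100 * depth * 1000.
SMD = (38.9 - 12.7)/100 * 0.673 * 1000 = 176 mm
Therefore the soil moisture deficit = 176 mm.


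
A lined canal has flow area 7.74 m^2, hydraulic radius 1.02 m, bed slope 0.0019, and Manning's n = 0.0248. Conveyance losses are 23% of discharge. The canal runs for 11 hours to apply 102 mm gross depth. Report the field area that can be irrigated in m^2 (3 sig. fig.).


Approach: apply Manning's equation with a conveyance and depth budget, Q = (1/n)*A*R^(2/3)*S^(1/2); Q_field = Q*(1-loss); Area = Q_field*t/(d/1000).
Step 1 — canal discharge (Manning's equation):
  Q = (1/0.0248) * 7.74 * 1.02^(2/3) * 0.0019^(1/2) = 13.785 m^3/s
Step 2 — delivered flow: Q_field = 13.785*(1 - 23/100) = 10.614 m^3/s
Step 3 — volume delivered: V = 10.614 * 11*3600 = 420330 m^3
Step 4 — area served: A = V / (depth/1000) = 420330 / 0.102 = 4120000 m^2
Therefore the field area that can be irrigated = 4120000 m^2.


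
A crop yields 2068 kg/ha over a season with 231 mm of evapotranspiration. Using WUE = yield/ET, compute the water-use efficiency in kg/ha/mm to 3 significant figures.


WUE = 2068 / 231 = 8.95 kg/ha/mm
Therefore the water-use efficiency = 8.95 kg/ha/mm.


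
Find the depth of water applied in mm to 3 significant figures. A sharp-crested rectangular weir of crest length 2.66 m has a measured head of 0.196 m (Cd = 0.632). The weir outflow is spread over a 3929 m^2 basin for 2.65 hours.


Approach: apply the rectangular weir equation with a volume-to-depth conversion, Q = (2/3)*Cd*L*sqrt(2g)*H^1.5; d = Q*t/A * 1000.
Step 1 — weir discharge:
  Q = (2/3)*0.632*2.66*sqrt(2*9.81)*0.196^1.5 = 0.43077 m^3/s
Step 2 — volume: V = 0.43077 * 2.65*3600 = 4109.5 m^3
Step 3 — depth: d = V/A * 1000 = 4109.5/3929 * 1000 = 1050 mm
Therefore the depth of water applied = 1050 mm.


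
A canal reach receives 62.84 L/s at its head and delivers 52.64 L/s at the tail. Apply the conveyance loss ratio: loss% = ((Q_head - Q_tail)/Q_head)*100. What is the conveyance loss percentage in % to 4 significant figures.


loss = ((62.84 - 52.64)/62.84)*100 = 16.23 %
Therefore the conveyance loss percentage = 16.23 %.


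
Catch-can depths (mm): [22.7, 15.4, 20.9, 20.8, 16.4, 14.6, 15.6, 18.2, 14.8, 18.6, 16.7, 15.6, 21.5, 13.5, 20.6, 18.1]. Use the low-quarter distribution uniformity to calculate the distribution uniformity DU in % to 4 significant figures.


Approach: apply the low-quarter distribution uniformity, DU = (mean of lowest quarter of readings / overall mean)*100.
sorted lowest 4 of 16: [13.5, 14.6, 14.8, 15.4] -> mean = 14.5750 mm
overall mean = 17.7500 mm
DU = (14.5750/17.7500)*100 = 82.11 %
Therefore the distribution uniformity DU = 82.11 %.


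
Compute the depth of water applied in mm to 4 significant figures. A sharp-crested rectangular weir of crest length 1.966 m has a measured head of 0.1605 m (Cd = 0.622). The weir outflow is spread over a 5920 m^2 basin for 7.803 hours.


Approach: apply the rectangular weir equation with a volume-to-depth conversion, Q = (2/3)*Cd*L*sqrt(2g)*H^1.5; d = Q*t/A * 1000.
Step 1 — weir discharge:
  Q = (2/3)*0.622*1.966*sqrt(2*9.81)*0.1605^1.5 = 0.232191 m^3/s
Step 2 — volume: V = 0.232191 * 7.803*3600 = 6522.42 m^3
Step 3 — depth: d = V/A * 1000 = 6522.42/5920 * 1000 = 1102 mm
Therefore the depth of water applied = 1102 mm.


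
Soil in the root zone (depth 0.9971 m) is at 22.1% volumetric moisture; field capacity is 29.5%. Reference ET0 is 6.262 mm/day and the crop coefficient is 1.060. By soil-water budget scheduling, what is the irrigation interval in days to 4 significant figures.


Approach: apply soil-water budget scheduling, SMD = (FC-theta)/100*depth*1000; ETc = ET0*Kc; interval = SMD/ETc.
Step 1 — soil moisture deficit:
  SMD = (29.5 - 22.1)/100 * 0.9971 * 1000 = 73.7854 mm
Step 2 — daily crop ET (ETc = ET0*Kc):
  ETc = 6.262 * 1.060 = 6.63772 mm/day
Step 3 — irrigation interval (SMD/ETc):
  interval = 73.7854 / 6.63772 = 11.12 days
Therefore the irrigation interval = 11.12 days.


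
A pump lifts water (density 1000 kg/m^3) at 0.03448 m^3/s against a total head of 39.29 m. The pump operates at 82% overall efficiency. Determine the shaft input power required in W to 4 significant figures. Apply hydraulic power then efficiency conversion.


Approach: apply hydraulic power then efficiency conversion, P = rho*g*Q*H; P_in = P/eta.
Step 1 — hydraulic power (P = rho*g*Q*H):
  P = 1000 * 9.81 * 0.03448 * 39.29 = 13289.8 W
Step 2 — input power: P_in = P/eta = 13289.8 / 0.82 = 16210 W
Therefore the shaft input power required = 16210 W.


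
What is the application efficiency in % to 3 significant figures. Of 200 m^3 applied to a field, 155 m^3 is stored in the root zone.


Approach: apply the application efficiency ratio, Ea = (stored/applied)*100.
Ea = (155/200)*100 = 77.5 %
Therefore the application efficiency = 77.5 %.


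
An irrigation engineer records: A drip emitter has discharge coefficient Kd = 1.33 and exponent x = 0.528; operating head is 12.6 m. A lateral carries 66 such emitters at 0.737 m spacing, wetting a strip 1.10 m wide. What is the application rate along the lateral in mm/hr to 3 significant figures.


Approach: apply the emitter equation with a lateral mass balance, q = Kd*h^x; Q = n*q; rate = Q/(n*spacing*width).
Step 1 — single emitter flow (q = Kd*h^x):
  q = 1.33 * 12.6^0.528 = 5.0681 L/hr
Step 2 — total lateral flow: Q = 66 * 5.0681 = 334.50 L/hr
Step 3 — wetted area: A = 66 * 0.737 * 1.10 = 53.506 m^2
Step 4 — application rate: Q/A = 334.50/53.506 = 6.25 mm/hr
Therefore the application rate along the lateral = 6.25 mm/hr.


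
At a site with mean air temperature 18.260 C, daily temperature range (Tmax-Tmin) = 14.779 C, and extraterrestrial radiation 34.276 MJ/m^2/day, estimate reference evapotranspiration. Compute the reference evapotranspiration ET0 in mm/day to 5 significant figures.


Approach: apply the Hargreaves-Samani method, ET0 = 0.0023*(Tmean+17.8)*sqrt(Tmax-Tmin)*0.408*Ra.
ET0 = 0.0023*(18.260+17.8)*sqrt(14.779)*0.408*34.276 = 4.4589 mm/day
Therefore the reference evapotranspiration ET0 = 4.4589 mm/day.


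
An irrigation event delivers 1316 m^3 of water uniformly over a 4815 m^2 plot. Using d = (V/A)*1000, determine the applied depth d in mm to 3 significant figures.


d = (1316 / 4815) * 1000 = 273 mm
Therefore the applied depth d = 273 mm.


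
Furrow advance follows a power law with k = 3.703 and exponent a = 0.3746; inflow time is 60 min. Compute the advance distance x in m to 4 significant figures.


Approach: apply the power-law advance function, x = k*t^a.
x = 3.703 * 60^0.3746 = 17.17 m
Therefore the advance distance x = 17.17 m.


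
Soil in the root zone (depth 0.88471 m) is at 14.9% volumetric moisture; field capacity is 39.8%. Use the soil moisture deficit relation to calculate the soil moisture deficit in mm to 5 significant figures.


Approach: apply the soil moisture deficit relation, SMD = (FC - theta)/100 * depth * 1000.
SMD = (39.8 - 14.9)/100 * 0.88471 * 1000 = 220.29 mm
Therefore the soil moisture deficit = 220.29 mm.


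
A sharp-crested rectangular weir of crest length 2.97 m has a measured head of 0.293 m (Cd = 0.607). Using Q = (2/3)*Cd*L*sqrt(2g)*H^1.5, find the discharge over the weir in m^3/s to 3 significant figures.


Q = (2/3)*0.607*2.97*sqrt(2*9.81)*0.293^1.5 = 0.844 m^3/s
Therefore the discharge over the weir = 0.844 m^3/s.


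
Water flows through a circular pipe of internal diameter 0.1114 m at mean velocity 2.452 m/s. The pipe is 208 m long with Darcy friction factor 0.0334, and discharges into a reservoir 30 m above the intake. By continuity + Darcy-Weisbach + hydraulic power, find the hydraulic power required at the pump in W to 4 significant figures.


Approach: apply continuity + Darcy-Weisbach + hydraulic power, Q = A*v; hf = f*(L/D)*(v^2/(2g)); H = static + hf; P = rho*g*Q*H.
Step 1 — flow rate (continuity, Q = A*v):
  A = pi*(0.1114/2)^2 = 0.00974676 m^2
  Q = 0.00974676 * 2.452 = 0.0238991 m^3/s
Step 2 — friction head loss (Darcy-Weisbach):
  hf = 0.0334 * (208/0.1114) * (2.452^2 / (2*9.81))
  hf = 19.1103 m
Step 3 — total head: H = 30 + 19.1103 = 49.1103 m
Step 4 — hydraulic power (P = rho*g*Q*H):
  P = 1000 * 9.81 * 0.0238991 * 49.1103 = 11510 W
Therefore the hydraulic power required at the pump = 11510 W.


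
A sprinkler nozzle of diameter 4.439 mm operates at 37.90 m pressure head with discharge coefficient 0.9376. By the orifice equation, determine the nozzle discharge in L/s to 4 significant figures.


Approach: apply the orifice equation, Q = Cd*A*sqrt(2*g*h), A = pi*(d/2)^2.
A = pi*(4.439e-3/2)^2 = 1.54761e-05 m^2
Q = 0.9376 * 1.54761e-05 * sqrt(2*9.81*37.90) * 1000 = 0.3957 L/s
Therefore the nozzle discharge = 0.3957 L/s.


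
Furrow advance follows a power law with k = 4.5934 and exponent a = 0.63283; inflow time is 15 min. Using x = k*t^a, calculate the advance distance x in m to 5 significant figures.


x = 4.5934 * 15^0.63283 = 25.492 m
Therefore the advance distance x = 25.492 m.


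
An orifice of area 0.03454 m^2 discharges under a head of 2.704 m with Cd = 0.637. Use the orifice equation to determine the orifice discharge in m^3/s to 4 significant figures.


Approach: apply the orifice equation, Q = Cd*A*sqrt(2*g*h).
Q = 0.637 * 0.03454 * sqrt(2*9.81*2.704) = 0.1603 m^3/s
Therefore the orifice discharge = 0.1603 m^3/s.


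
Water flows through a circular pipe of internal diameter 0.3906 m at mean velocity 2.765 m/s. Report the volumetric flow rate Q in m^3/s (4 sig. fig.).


Approach: apply the continuity equation for pipe flow, Q = A * v with A = pi*(D/2)^2.
A = pi*(0.3906/2)^2 = 0.119827 m^2
Q = 0.119827 * 2.765 = 0.3313 m^3/s
Therefore the volumetric flow rate Q = 0.3313 m^3/s.


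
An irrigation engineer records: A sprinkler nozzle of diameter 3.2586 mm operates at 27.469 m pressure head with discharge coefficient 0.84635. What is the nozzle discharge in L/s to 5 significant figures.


Approach: apply the orifice equation, Q = Cd*A*sqrt(2*g*h), A = pi*(d/2)^2.
A = pi*(3.2586e-3/2)^2 = 8.339730e-06 m^2
Q = 0.84635 * 8.339730e-06 * sqrt(2*9.81*27.469) * 1000 = 0.16386 L/s
Therefore the nozzle discharge = 0.16386 L/s.


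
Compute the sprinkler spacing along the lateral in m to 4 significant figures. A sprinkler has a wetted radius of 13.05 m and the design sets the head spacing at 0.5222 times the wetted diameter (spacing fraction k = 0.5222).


Approach: apply the sprinkler spacing rule (spacing as a fraction of wetted diameter), S = k*(2*R).
S = 0.5222 * (2 * 13.05) = 13.63 m
Therefore the sprinkler spacing along the lateral = 13.63 m.


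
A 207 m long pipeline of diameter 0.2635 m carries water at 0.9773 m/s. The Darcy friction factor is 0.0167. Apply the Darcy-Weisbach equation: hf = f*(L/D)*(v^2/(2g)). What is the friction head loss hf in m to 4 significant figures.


hf = 0.0167 * (207/0.2635) * (0.9773^2 / (2*9.81))
hf = 0.6387 m
Therefore the friction head loss hf = 0.6387 m.


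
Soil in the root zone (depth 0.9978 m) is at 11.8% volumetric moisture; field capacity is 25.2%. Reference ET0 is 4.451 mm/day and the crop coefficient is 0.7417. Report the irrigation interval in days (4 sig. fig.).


Approach: apply soil-water budget scheduling, SMD = (FC-theta)/100*depth*1000; ETc = ET0*Kc; interval = SMD/ETc.
Step 1 — soil moisture deficit:
  SMD = (25.2 - 11.8)/100 * 0.9978 * 1000 = 133.705 mm
Step 2 — daily crop ET (ETc = ET0*Kc):
  ETc = 4.451 * 0.7417 = 3.30131 mm/day
Step 3 — irrigation interval (SMD/ETc):
  interval = 133.705 / 3.30131 = 40.50 days
Therefore the irrigation interval = 40.50 days.


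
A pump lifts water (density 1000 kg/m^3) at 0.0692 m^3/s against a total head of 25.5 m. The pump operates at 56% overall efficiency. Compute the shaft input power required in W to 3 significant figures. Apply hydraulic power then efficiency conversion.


Approach: apply hydraulic power then efficiency conversion, P = rho*g*Q*H; P_in = P/eta.
Step 1 — hydraulic power (P = rho*g*Q*H):
  P = 1000 * 9.81 * 0.0692 * 25.5 = 17311 W
Step 2 — input power: P_in = P/eta = 17311 / 0.56 = 30900 W
Therefore the shaft input power required = 30900 W.


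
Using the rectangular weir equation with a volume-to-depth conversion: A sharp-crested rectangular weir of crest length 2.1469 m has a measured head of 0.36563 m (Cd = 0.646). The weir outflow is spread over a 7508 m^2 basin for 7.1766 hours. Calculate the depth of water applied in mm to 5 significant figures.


Approach: apply the rectangular weir equation with a volume-to-depth conversion, Q = (2/3)*Cd*L*sqrt(2g)*H^1.5; d = Q*t/A * 1000.
Step 1 — weir discharge:
  Q = (2/3)*0.646*2.1469*sqrt(2*9.81)*0.36563^1.5 = 0.9054517 m^3/s
Step 2 — volume: V = 0.9054517 * 7.1766*3600 = 23393.03 m^3
Step 3 — depth: d = V/A * 1000 = 23393.03/7508 * 1000 = 3115.7 mm
Therefore the depth of water applied = 3115.7 mm.


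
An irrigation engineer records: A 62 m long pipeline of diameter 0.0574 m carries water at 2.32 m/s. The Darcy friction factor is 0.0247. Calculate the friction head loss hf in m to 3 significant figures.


Approach: apply the Darcy-Weisbach equation, hf = f*(L/D)*(v^2/(2g)).
hf = 0.0247 * (62/0.0574) * (2.32^2 / (2*9.81))
hf = 7.32 m
Therefore the friction head loss hf = 7.32 m.


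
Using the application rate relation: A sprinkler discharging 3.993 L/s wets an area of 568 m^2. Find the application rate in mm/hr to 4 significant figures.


Approach: apply the application rate relation, rate = (Q/A)*3600.
rate = (3.993 / 568) * 3600 = 25.31 mm/hr
Therefore the application rate = 25.31 mm/hr.


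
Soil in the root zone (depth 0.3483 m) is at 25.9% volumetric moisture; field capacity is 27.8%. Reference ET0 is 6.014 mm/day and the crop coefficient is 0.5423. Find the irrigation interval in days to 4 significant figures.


Approach: apply soil-water budget scheduling, SMD = (FC-theta)/100*depth*1000; ETc = ET0*Kc; interval = SMD/ETc.
Step 1 — soil moisture deficit:
  SMD = (27.8 - 25.9)/100 * 0.3483 * 1000 = 6.61770 mm
Step 2 — daily crop ET (ETc = ET0*Kc):
  ETc = 6.014 * 0.5423 = 3.26139 mm/day
Step 3 — irrigation interval (SMD/ETc):
  interval = 6.61770 / 3.26139 = 2.029 days
Therefore the irrigation interval = 2.029 days.


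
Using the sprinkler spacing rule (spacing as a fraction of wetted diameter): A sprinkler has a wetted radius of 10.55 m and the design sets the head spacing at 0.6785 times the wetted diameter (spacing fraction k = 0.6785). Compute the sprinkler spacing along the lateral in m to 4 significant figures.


Approach: apply the sprinkler spacing rule (spacing as a fraction of wetted diameter), S = k*(2*R).
S = 0.6785 * (2 * 10.55) = 14.32 m
Therefore the sprinkler spacing along the lateral = 14.32 m.


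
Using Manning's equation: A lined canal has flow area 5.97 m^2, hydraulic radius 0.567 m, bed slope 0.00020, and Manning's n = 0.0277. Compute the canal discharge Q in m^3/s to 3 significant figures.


Approach: apply Manning's equation, Q = (1/n)*A*R^(2/3)*S^(1/2).
Q = (1/0.0277) * 5.97 * 0.567^(2/3) * 0.00020^(1/2) = 2.09 m^3/s
Therefore the canal discharge Q = 2.09 m^3/s.


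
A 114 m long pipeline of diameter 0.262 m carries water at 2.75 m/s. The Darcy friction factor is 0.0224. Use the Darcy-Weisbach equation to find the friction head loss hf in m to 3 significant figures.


Approach: apply the Darcy-Weisbach equation, hf = f*(L/D)*(v^2/(2g)).
hf = 0.0224 * (114/0.262) * (2.75^2 / (2*9.81))
hf = 3.76 m
Therefore the friction head loss hf = 3.76 m.


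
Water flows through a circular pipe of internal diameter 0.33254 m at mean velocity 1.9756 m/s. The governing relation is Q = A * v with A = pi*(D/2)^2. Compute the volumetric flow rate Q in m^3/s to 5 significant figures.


A = pi*(0.33254/2)^2 = 0.08685157 m^2
Q = 0.08685157 * 1.9756 = 0.17158 m^3/s
Therefore the volumetric flow rate Q = 0.17158 m^3/s.


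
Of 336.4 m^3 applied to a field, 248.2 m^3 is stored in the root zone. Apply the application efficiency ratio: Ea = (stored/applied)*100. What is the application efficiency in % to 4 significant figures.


Ea = (248.2/336.4)*100 = 73.78 %
Therefore the application efficiency = 73.78 %.


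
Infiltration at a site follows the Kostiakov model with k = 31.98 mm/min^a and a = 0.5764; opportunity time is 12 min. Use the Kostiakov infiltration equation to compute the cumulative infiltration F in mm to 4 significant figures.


Approach: apply the Kostiakov infiltration equation, F = k*t^a.
F = 31.98 * 12^0.5764 = 133.9 mm
Therefore the cumulative infiltration F = 133.9 mm.


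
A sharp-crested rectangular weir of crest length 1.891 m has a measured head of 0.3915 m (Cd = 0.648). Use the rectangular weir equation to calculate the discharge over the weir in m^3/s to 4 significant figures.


Approach: apply the rectangular weir equation, Q = (2/3)*Cd*L*sqrt(2g)*H^1.5.
Q = (2/3)*0.648*1.891*sqrt(2*9.81)*0.3915^1.5 = 0.8864 m^3/s
Therefore the discharge over the weir = 0.8864 m^3/s.


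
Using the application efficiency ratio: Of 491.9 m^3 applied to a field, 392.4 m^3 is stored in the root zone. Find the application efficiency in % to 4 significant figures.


Approach: apply the application efficiency ratio, Ea = (stored/applied)*100.
Ea = (392.4/491.9)*100 = 79.77 %
Therefore the application efficiency = 79.77 %.


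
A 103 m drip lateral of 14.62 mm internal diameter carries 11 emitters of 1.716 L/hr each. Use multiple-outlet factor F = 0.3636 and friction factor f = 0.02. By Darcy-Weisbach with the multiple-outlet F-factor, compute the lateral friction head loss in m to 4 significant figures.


Approach: apply Darcy-Weisbach with the multiple-outlet F-factor, Q = n*q/(3600*1000) m^3/s; v = Q/A; hf = F*f*(L/D)*(v^2/(2g)).
Q = 11*1.716/(3600*1000) = 5.24333e-06 m^3/s
A = pi*(14.62e-3/2)^2 = 1.67874e-04 m^2, so v = Q/A = 0.0312337 m/s
hf = 0.3636*0.02*(103/0.01462)*(0.0312337^2/(2*9.81)) = 0.002547 m
Therefore the lateral friction head loss = 0.002547 m.


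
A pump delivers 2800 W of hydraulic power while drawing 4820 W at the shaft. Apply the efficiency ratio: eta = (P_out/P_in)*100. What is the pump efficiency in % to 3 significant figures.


eta = (2800 / 4820) * 100 = 58.1 %
Therefore the pump efficiency = 58.1 %.


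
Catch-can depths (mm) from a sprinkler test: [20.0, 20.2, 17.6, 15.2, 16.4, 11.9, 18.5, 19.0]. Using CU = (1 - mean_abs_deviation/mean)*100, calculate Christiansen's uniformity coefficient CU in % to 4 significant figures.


mean = 17.3500 mm
mean |d_i - mean| = 2.13750 mm
CU = (1 - 2.13750/17.3500)*100 = 87.68 %
Therefore Christiansen's uniformity coefficient CU = 87.68 %.


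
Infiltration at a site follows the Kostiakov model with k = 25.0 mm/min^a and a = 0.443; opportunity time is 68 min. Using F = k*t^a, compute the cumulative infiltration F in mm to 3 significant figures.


F = 25.0 * 68^0.443 = 162 mm
Therefore the cumulative infiltration F = 162 mm.


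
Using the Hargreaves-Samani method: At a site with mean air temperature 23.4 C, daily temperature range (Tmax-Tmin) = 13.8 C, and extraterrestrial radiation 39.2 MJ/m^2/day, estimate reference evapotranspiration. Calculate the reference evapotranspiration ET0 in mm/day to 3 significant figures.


Approach: apply the Hargreaves-Samani method, ET0 = 0.0023*(Tmean+17.8)*sqrt(Tmax-Tmin)*0.408*Ra.
ET0 = 0.0023*(23.4+17.8)*sqrt(13.8)*0.408*39.2 = 5.63 mm/day
Therefore the reference evapotranspiration ET0 = 5.63 mm/day.


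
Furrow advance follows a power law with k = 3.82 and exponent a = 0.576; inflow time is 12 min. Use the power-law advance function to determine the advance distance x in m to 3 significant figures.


Approach: apply the power-law advance function, x = k*t^a.
x = 3.82 * 12^0.576 = 16.0 m
Therefore the advance distance x = 16.0 m.


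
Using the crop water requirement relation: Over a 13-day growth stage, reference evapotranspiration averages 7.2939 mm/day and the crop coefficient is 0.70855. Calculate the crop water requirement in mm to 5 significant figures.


Approach: apply the crop water requirement relation, CWR = ET0 * Kc * days.
CWR = 7.2939 * 0.70855 * 13 = 67.185 mm
Therefore the crop water requirement = 67.185 mm.


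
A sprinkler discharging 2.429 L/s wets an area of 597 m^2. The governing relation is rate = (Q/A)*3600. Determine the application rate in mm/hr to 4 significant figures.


rate = (2.429 / 597) * 3600 = 14.65 mm/hr
Therefore the application rate = 14.65 mm/hr.


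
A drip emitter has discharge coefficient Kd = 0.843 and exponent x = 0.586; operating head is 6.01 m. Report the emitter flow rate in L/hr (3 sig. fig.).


Approach: apply the emitter characteristic equation, q = Kd * h^x.
q = 0.843 * 6.01^0.586 = 2.41 L/hr
Therefore the emitter flow rate = 2.41 L/hr.


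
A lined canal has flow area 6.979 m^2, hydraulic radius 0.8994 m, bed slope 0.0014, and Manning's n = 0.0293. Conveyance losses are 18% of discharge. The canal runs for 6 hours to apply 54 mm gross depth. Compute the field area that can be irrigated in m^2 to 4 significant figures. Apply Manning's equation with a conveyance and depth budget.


Approach: apply Manning's equation with a conveyance and depth budget, Q = (1/n)*A*R^(2/3)*S^(1/2); Q_field = Q*(1-loss); Area = Q_field*t/(d/1000).
Step 1 — canal discharge (Manning's equation):
  Q = (1/0.0293) * 6.979 * 0.8994^(2/3) * 0.0014^(1/2) = 8.30408 m^3/s
Step 2 — delivered flow: Q_field = 8.30408*(1 - 18/100) = 6.80935 m^3/s
Step 3 — volume delivered: V = 6.80935 * 6*3600 = 147082 m^3
Step 4 — area served: A = V / (depth/1000) = 147082 / 0.054 = 2724000 m^2
Therefore the field area that can be irrigated = 2724000 m^2.


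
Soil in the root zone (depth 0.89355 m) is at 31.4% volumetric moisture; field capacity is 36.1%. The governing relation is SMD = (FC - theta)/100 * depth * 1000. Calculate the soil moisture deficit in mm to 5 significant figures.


SMD = (36.1 - 31.4)/100 * 0.89355 * 1000 = 41.997 mm
Therefore the soil moisture deficit = 41.997 mm.


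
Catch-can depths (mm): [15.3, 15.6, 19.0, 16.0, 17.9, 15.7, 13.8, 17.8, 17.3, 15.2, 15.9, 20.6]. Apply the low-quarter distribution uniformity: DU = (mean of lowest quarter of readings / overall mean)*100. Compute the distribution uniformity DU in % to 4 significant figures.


sorted lowest 3 of 12: [13.8, 15.2, 15.3] -> mean = 14.7667 mm
overall mean = 16.6750 mm
DU = (14.7667/16.6750)*100 = 88.56 %
Therefore the distribution uniformity DU = 88.56 %.


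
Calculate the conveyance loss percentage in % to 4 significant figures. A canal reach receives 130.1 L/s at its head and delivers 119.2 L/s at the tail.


Approach: apply the conveyance loss ratio, loss% = ((Q_head - Q_tail)/Q_head)*100.
loss = ((130.1 - 119.2)/130.1)*100 = 8.378 %
Therefore the conveyance loss percentage = 8.378 %.


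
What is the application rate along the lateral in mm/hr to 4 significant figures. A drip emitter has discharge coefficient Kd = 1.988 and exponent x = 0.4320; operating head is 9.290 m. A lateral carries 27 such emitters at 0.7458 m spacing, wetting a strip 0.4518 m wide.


Approach: apply the emitter equation with a lateral mass balance, q = Kd*h^x; Q = n*q; rate = Q/(n*spacing*width).
Step 1 — single emitter flow (q = Kd*h^x):
  q = 1.988 * 9.290^0.4320 = 5.20714 L/hr
Step 2 — total lateral flow: Q = 27 * 5.20714 = 140.593 L/hr
Step 3 — wetted area: A = 27 * 0.7458 * 0.4518 = 9.09772 m^2
Step 4 — application rate: Q/A = 140.593/9.09772 = 15.45 mm/hr
Therefore the application rate along the lateral = 15.45 mm/hr.


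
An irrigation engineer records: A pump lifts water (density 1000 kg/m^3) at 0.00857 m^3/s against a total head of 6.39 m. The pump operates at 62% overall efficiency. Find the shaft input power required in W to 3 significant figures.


Approach: apply hydraulic power then efficiency conversion, P = rho*g*Q*H; P_in = P/eta.
Step 1 — hydraulic power (P = rho*g*Q*H):
  P = 1000 * 9.81 * 0.00857 * 6.39 = 537.22 W
Step 2 — input power: P_in = P/eta = 537.22 / 0.62 = 866 W
Therefore the shaft input power required = 866 W.


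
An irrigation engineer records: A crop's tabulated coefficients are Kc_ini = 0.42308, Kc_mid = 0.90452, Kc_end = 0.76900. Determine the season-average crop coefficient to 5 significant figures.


Approach: apply a simple seasonal average, Kc_avg = (Kc_ini + Kc_mid + Kc_end)/3.
Kc_avg = (0.42308 + 0.90452 + 0.76900)/3 = 0.69887
Therefore the season-average crop coefficient = 0.69887.


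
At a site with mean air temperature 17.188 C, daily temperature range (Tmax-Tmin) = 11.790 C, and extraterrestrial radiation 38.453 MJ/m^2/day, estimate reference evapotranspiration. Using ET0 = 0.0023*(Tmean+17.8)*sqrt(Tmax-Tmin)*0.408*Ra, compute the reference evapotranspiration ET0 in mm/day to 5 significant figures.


ET0 = 0.0023*(17.188+17.8)*sqrt(11.790)*0.408*38.453 = 4.3351 mm/day
Therefore the reference evapotranspiration ET0 = 4.3351 mm/day.


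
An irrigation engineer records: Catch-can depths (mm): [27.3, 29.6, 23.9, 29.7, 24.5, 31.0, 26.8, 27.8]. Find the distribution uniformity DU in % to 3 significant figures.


Approach: apply the low-quarter distribution uniformity, DU = (mean of lowest quarter of readings / overall mean)*100.
sorted lowest 2 of 8: [23.9, 24.5] -> mean = 24.200 mm
overall mean = 27.575 mm
DU = (24.200/27.575)*100 = 87.8 %
Therefore the distribution uniformity DU = 87.8 %.


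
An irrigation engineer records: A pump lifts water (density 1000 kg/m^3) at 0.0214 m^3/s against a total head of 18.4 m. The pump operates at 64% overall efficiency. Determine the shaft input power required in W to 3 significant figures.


Approach: apply hydraulic power then efficiency conversion, P = rho*g*Q*H; P_in = P/eta.
Step 1 — hydraulic power (P = rho*g*Q*H):
  P = 1000 * 9.81 * 0.0214 * 18.4 = 3862.8 W
Step 2 — input power: P_in = P/eta = 3862.8 / 0.64 = 6040 W
Therefore the shaft input power required = 6040 W.


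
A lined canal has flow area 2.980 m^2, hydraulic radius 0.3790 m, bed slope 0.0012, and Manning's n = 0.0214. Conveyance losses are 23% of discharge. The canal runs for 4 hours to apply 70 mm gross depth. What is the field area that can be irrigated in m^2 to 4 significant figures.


Approach: apply Manning's equation with a conveyance and depth budget, Q = (1/n)*A*R^(2/3)*S^(1/2); Q_field = Q*(1-loss); Area = Q_field*t/(d/1000).
Step 1 — canal discharge (Manning's equation):
  Q = (1/0.0214) * 2.980 * 0.3790^(2/3) * 0.0012^(1/2) = 2.52631 m^3/s
Step 2 — delivered flow: Q_field = 2.52631*(1 - 23/100) = 1.94526 m^3/s
Step 3 — volume delivered: V = 1.94526 * 4*3600 = 28011.7 m^3
Step 4 — area served: A = V / (depth/1000) = 28011.7 / 0.07 = 400200 m^2
Therefore the field area that can be irrigated = 400200 m^2.


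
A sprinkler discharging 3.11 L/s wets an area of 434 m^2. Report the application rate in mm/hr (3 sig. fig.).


Approach: apply the application rate relation, rate = (Q/A)*3600.
rate = (3.11 / 434) * 3600 = 25.8 mm/hr
Therefore the application rate = 25.8 mm/hr.


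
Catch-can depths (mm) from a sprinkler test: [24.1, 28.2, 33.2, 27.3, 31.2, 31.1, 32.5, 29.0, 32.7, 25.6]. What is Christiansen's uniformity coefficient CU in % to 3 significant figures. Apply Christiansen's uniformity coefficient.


Approach: apply Christiansen's uniformity coefficient, CU = (1 - mean_abs_deviation/mean)*100.
mean = 29.490 mm
mean |d_i - mean| = 2.6500 mm
CU = (1 - 2.6500/29.490)*100 = 91.0 %
Therefore Christiansen's uniformity coefficient CU = 91.0 %.


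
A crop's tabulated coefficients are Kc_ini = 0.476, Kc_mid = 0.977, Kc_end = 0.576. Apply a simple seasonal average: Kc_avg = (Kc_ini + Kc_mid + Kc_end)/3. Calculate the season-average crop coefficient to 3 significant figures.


Kc_avg = (0.476 + 0.977 + 0.576)/3 = 0.676
Therefore the season-average crop coefficient = 0.676.


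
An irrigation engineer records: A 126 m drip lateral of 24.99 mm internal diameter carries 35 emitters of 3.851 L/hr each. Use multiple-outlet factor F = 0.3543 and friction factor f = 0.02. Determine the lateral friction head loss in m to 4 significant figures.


Approach: apply Darcy-Weisbach with the multiple-outlet F-factor, Q = n*q/(3600*1000) m^3/s; v = Q/A; hf = F*f*(L/D)*(v^2/(2g)).
Q = 35*3.851/(3600*1000) = 3.74403e-05 m^3/s
A = pi*(24.99e-3/2)^2 = 4.90481e-04 m^2, so v = Q/A = 0.0763338 m/s
hf = 0.3543*0.02*(126/0.02499)*(0.0763338^2/(2*9.81)) = 0.01061 m
Therefore the lateral friction head loss = 0.01061 m.


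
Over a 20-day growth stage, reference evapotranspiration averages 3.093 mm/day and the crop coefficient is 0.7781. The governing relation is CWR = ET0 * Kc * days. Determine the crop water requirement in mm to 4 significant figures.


CWR = 3.093 * 0.7781 * 20 = 48.13 mm
Therefore the crop water requirement = 48.13 mm.


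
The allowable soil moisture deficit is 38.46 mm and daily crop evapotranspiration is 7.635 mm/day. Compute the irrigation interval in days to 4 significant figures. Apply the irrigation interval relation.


Approach: apply the irrigation interval relation, interval = SMD / ETc.
interval = 38.46 / 7.635 = 5.037 days
Therefore the irrigation interval = 5.037 days.


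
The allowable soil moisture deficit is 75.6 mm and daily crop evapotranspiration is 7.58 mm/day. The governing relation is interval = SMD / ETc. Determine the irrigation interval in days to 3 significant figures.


interval = 75.6 / 7.58 = 9.97 days
Therefore the irrigation interval = 9.97 days.


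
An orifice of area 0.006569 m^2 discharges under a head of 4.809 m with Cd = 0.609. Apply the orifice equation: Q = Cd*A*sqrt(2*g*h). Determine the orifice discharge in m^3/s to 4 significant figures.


Q = 0.609 * 0.006569 * sqrt(2*9.81*4.809) = 0.03886 m^3/s
Therefore the orifice discharge = 0.03886 m^3/s.


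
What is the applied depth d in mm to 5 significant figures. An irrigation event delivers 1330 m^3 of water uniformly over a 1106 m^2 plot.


Approach: apply depth from volume over area, d = (V/A)*1000.
d = (1330 / 1106) * 1000 = 1202.5 mm
Therefore the applied depth d = 1202.5 mm.


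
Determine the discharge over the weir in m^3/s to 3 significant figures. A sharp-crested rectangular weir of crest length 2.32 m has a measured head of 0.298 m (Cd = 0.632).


Approach: apply the rectangular weir equation, Q = (2/3)*Cd*L*sqrt(2g)*H^1.5.
Q = (2/3)*0.632*2.32*sqrt(2*9.81)*0.298^1.5 = 0.704 m^3/s
Therefore the discharge over the weir = 0.704 m^3/s.


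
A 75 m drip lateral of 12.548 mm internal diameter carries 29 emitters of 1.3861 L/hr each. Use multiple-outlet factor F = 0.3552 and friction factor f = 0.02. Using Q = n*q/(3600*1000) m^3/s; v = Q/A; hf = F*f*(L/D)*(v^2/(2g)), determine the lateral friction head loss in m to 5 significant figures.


Q = 29*1.3861/(3600*1000) = 1.116581e-05 m^3/s
A = pi*(12.548e-3/2)^2 = 1.236628e-04 m^2, so v = Q/A = 0.09029239 m/s
hf = 0.3552*0.02*(75/0.012548)*(0.09029239^2/(2*9.81)) = 0.017644 m
Therefore the lateral friction head loss = 0.017644 m.


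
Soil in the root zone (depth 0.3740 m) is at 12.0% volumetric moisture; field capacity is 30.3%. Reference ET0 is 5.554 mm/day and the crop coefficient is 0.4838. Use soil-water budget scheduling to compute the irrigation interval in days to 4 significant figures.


Approach: apply soil-water budget scheduling, SMD = (FC-theta)/100*depth*1000; ETc = ET0*Kc; interval = SMD/ETc.
Step 1 — soil moisture deficit:
  SMD = (30.3 - 12.0)/100 * 0.3740 * 1000 = 68.4420 mm
Step 2 — daily crop ET (ETc = ET0*Kc):
  ETc = 5.554 * 0.4838 = 2.68703 mm/day
Step 3 — irrigation interval (SMD/ETc):
  interval = 68.4420 / 2.68703 = 25.47 days
Therefore the irrigation interval = 25.47 days.


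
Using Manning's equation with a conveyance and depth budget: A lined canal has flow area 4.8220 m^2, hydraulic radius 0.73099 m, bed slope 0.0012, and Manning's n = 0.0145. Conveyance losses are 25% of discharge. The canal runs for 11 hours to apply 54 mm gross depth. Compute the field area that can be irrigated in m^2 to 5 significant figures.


Approach: apply Manning's equation with a conveyance and depth budget, Q = (1/n)*A*R^(2/3)*S^(1/2); Q_field = Q*(1-loss); Area = Q_field*t/(d/1000).
Step 1 — canal discharge (Manning's equation):
  Q = (1/0.0145) * 4.8220 * 0.73099^(2/3) * 0.0012^(1/2) = 9.348117 m^3/s
Step 2 — delivered flow: Q_field = 9.348117*(1 - 25/100) = 7.011087 m^3/s
Step 3 — volume delivered: V = 7.011087 * 11*3600 = 277639.1 m^3
Step 4 — area served: A = V / (depth/1000) = 277639.1 / 0.054 = 5141500 m^2
Therefore the field area that can be irrigated = 5141500 m^2.
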